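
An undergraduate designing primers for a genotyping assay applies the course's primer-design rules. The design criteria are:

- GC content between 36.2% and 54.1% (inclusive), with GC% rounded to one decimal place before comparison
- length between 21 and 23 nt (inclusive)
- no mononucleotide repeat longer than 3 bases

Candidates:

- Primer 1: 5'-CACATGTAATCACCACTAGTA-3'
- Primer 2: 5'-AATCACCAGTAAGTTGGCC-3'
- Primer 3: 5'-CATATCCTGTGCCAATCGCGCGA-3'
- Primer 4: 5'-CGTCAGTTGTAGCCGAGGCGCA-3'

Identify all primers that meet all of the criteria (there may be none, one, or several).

Primer 1 only.

Primer 1 (21 nt, A=8 T=5 G=2 C=6): GC 8/21 = 38.1% ✓; length 21 ✓; longest run = 2 ✓ — passes.
Primer 2 (19 nt, A=6 T=4 G=4 C=5): GC 9/19 = 47.4% ✓; length 19, outside 21–23 ✗; longest run = 2 ✓ — fails.
Primer 3 (23 nt, A=5 T=5 G=5 C=8): GC 13/23 = 56.5%, outside 36.2–54.1% ✗; length 23 ✓; longest run = 2 ✓ — fails.
Primer 4 (22 nt, A=4 T=4 G=8 C=6): GC 14/22 = 63.6%, outside 36.2–54.1% ✗; length 22 ✓; longest run = 2 ✓ — fails.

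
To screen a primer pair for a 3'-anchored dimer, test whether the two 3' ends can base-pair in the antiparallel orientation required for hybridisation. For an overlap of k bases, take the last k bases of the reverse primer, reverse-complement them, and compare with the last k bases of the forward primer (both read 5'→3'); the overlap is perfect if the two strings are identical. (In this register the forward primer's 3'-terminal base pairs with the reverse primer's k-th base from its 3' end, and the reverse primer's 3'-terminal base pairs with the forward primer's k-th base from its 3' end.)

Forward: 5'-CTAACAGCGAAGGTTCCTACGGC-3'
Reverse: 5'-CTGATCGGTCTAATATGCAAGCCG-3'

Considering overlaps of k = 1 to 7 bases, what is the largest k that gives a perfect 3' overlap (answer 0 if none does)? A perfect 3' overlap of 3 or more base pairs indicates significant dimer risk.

Last 7 bases (5'→3') — forward …CTACGGC, reverse …CAAGCCG.
Reverse complement of the reverse primer's last 7 bases: CGGCTTG; its first k bases are the reverse complement of the reverse primer's last k bases, so a perfect k-base overlap needs the forward primer's last k bases to equal them.
Comparing (forward last k vs required): k=1: C vs C ✓; k=2: GC vs CG ✗; k=3: GGC vs CGG ✗; k=4: CGGC vs CGGC ✓; k=5: ACGGC vs CGGCT ✗; k=6: TACGGC vs CGGCTT ✗; k=7: CTACGGC vs CGGCTTG ✗.
Perfect overlaps at k = 1, 4; the largest is 4.

Longest perfect overlap: 4 complementary base pairs; significant dimer risk (threshold 3).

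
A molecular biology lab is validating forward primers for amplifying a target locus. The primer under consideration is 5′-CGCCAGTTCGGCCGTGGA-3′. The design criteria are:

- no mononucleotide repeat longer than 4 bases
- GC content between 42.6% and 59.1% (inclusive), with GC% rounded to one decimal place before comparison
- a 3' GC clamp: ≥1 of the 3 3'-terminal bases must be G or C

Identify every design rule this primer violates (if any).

Base counts: A=2, T=3, G=7, C=6 (length 18).
homopolymer run: longest run = 2 ✓
GC content: GC 13/18 = 72.2%, outside 42.6–59.1% ✗
GC clamp: 3' end GGA has 2 G/C ✓

Fails: GC content.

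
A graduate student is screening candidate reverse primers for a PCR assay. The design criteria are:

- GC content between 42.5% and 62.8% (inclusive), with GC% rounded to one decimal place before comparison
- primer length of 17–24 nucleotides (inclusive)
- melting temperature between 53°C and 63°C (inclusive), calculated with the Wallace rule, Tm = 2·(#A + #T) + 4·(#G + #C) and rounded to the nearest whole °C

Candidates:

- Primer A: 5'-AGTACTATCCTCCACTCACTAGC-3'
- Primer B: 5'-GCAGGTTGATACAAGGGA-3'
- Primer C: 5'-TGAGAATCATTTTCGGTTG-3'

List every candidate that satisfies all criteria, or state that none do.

Primer A (23 nt, A=6 T=6 G=2 C=9): GC 11/23 = 47.8% ✓; length 23 ✓; Tm = 2·12 + 4·11 = 68°C, outside 53–63°C ✗ — fails.
Primer B (18 nt, A=6 T=3 G=7 C=2): GC 9/18 = 50.0% ✓; length 18 ✓; Tm = 2·9 + 4·9 = 54°C ✓ — passes.
Primer C (19 nt, A=4 T=8 G=5 C=2): GC 7/19 = 36.8%, outside 42.5–62.8% ✗; length 19 ✓; Tm = 2·12 + 4·7 = 52°C, outside 53–63°C ✗ — fails.

Primer B only.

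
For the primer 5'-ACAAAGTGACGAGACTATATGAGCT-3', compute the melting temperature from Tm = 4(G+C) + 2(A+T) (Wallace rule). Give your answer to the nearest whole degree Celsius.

Base counts: A=10, T=5, G=6, C=4 (length 25).
Tm = 2·(10+5) + 4·(6+4) = 2·15 + 4·10 = 30 + 40 = 70°C.

70°C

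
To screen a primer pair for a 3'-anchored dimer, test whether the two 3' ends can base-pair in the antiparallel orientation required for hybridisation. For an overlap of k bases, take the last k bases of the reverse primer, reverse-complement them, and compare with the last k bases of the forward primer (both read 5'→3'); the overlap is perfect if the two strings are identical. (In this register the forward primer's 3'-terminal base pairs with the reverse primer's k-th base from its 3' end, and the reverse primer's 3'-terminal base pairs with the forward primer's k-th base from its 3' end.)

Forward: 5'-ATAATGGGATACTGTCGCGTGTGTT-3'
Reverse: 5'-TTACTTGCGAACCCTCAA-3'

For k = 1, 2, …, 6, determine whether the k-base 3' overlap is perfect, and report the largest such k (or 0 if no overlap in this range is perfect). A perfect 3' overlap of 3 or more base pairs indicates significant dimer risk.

Longest perfect overlap: 2 complementary base pairs; below the dimer-risk threshold (threshold 3).

Last 6 bases (5'→3') — forward …TGTGTT, reverse …CCTCAA.
Reverse complement of the reverse primer's last 6 bases: TTGAGG; its first k bases are the reverse complement of the reverse primer's last k bases, so a perfect k-base overlap needs the forward primer's last k bases to equal them.
Comparing (forward last k vs required): k=1: T vs T ✓; k=2: TT vs TT ✓; k=3: GTT vs TTG ✗; k=4: TGTT vs TTGA ✗; k=5: GTGTT vs TTGAG ✗; k=6: TGTGTT vs TTGAGG ✗.
Perfect overlaps at k = 1, 2; the largest is 2.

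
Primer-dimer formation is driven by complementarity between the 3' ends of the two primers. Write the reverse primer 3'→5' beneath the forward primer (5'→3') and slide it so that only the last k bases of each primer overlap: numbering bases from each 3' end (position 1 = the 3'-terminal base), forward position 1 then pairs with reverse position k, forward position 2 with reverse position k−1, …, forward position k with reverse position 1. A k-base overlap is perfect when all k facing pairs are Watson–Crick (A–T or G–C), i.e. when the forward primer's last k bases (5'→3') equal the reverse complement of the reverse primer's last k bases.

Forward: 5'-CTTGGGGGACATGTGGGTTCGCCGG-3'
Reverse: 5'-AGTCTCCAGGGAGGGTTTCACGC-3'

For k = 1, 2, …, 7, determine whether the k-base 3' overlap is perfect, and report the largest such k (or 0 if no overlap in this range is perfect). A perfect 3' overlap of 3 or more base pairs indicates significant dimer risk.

Longest perfect overlap: 1 complementary base pair; below the dimer-risk threshold (threshold 3).

Last 7 bases (5'→3') — forward …TCGCCGG, reverse …TTCACGC.
Reverse complement of the reverse primer's last 7 bases: GCGTGAA; its first k bases are the reverse complement of the reverse primer's last k bases, so a perfect k-base overlap needs the forward primer's last k bases to equal them.
Comparing (forward last k vs required): k=1: G vs G ✓; k=2: GG vs GC ✗; k=3: CGG vs GCG ✗; k=4: CCGG vs GCGT ✗; k=5: GCCGG vs GCGTG ✗; k=6: CGCCGG vs GCGTGA ✗; k=7: TCGCCGG vs GCGTGAA ✗.
Only k = 1 is perfect, so the longest perfect 3' overlap is 1.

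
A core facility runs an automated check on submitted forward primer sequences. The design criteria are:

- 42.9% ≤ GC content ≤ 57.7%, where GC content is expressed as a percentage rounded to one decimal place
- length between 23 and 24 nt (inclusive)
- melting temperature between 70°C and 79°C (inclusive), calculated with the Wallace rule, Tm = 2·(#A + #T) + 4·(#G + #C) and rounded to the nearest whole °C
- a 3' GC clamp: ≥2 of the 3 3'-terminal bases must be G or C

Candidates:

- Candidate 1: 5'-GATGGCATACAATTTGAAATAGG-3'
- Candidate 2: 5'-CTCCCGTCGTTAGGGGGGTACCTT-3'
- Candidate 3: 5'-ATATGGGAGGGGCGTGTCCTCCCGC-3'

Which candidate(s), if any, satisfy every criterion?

Candidate 1 (23 nt, A=9 T=6 G=6 C=2): GC 8/23 = 34.8%, outside 42.9–57.7% ✗; length 23 ✓; Tm = 2·15 + 4·8 = 62°C, outside 70–79°C ✗; 3' end AGG has 2 G/C ✓ — fails.
Candidate 2 (24 nt, A=2 T=7 G=8 C=7): GC 15/24 = 62.5%, outside 42.9–57.7% ✗; length 24 ✓; Tm = 2·9 + 4·15 = 78°C ✓; 3' end CTT has 1 G/C, need ≥2 ✗ — fails.
Candidate 3 (25 nt, A=3 T=5 G=10 C=7): GC 17/25 = 68.0%, outside 42.9–57.7% ✗; length 25, outside 23–24 ✗; Tm = 2·8 + 4·17 = 84°C, outside 70–79°C ✗; 3' end CGC has 3 G/C ✓ — fails.

None of the candidates satisfy all criteria.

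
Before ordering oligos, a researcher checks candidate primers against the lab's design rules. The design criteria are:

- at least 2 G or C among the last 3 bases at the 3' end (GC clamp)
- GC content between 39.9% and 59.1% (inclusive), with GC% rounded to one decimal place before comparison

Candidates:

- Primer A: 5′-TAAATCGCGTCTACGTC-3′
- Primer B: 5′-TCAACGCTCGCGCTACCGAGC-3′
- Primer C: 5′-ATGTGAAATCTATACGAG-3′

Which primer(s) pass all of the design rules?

Primer A only.

Primer A (17 nt, A=4 T=5 G=3 C=5): 3' end GTC has 2 G/C ✓; GC 8/17 = 47.1% ✓ — passes.
Primer B (21 nt, A=4 T=3 G=5 C=9): 3' end AGC has 2 G/C ✓; GC 14/21 = 66.7%, outside 39.9–59.1% ✗ — fails.
Primer C (18 nt, A=7 T=5 G=4 C=2): 3' end GAG has 2 G/C ✓; GC 6/18 = 33.3%, outside 39.9–59.1% ✗ — fails.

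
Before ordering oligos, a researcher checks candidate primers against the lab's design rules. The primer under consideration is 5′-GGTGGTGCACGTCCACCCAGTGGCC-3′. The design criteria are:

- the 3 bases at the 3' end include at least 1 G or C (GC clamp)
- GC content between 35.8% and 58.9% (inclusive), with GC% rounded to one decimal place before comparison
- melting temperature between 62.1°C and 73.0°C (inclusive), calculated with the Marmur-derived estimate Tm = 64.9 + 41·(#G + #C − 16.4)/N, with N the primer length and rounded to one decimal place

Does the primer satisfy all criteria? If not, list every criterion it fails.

Base counts: A=3, T=4, G=9, C=9 (length 25).
GC clamp: 3' end GCC has 3 G/C ✓
GC content: GC 18/25 = 72.0%, outside 35.8–58.9% ✗
Tm: Tm = 64.9 + 41·(18 − 16.4)/25 = 67.5°C ✓

Fails: GC content.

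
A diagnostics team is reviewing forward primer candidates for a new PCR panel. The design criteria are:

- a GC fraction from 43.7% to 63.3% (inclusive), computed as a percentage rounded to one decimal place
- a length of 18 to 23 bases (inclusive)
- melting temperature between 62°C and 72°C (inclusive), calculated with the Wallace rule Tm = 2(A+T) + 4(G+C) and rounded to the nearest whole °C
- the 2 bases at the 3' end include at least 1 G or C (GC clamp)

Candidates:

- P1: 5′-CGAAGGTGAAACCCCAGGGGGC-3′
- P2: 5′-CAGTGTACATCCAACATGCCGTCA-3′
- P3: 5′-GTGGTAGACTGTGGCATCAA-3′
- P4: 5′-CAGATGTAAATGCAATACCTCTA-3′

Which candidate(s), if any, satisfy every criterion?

P1 (22 nt, A=6 T=1 G=9 C=6): GC 15/22 = 68.2%, outside 43.7–63.3% ✗; length 22 ✓; Tm = 2·7 + 4·15 = 74°C, outside 62–72°C ✗; 3' end GC has 2 G/C ✓ — fails.
P2 (24 nt, A=7 T=5 G=4 C=8): GC 12/24 = 50.0% ✓; length 24, outside 18–23 ✗; Tm = 2·12 + 4·12 = 72°C ✓; 3' end CA has 1 G/C ✓ — fails.
P3 (20 nt, A=5 T=5 G=7 C=3): GC 10/20 = 50.0% ✓; length 20 ✓; Tm = 2·10 + 4·10 = 60°C, outside 62–72°C ✗; 3' end AA has 0 G/C, need ≥1 ✗ — fails.
P4 (23 nt, A=9 T=6 G=3 C=5): GC 8/23 = 34.8%, outside 43.7–63.3% ✗; length 23 ✓; Tm = 2·15 + 4·8 = 62°C ✓; 3' end TA has 0 G/C, need ≥1 ✗ — fails.

None of the candidates satisfy all criteria.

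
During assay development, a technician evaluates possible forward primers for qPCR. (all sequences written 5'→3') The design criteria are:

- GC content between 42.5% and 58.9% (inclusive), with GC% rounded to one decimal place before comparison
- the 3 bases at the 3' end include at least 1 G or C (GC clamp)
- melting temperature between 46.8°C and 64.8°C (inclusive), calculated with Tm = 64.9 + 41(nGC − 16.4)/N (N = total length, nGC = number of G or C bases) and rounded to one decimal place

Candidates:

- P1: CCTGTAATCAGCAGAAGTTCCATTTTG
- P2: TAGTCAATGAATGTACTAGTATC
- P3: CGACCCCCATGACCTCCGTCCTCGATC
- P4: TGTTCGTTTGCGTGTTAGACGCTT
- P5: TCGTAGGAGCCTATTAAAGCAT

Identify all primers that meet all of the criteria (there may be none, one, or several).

P1 (27 nt, A=7 T=9 G=5 C=6): GC 11/27 = 40.7%, outside 42.5–58.9% ✗; 3' end TTG has 1 G/C ✓; Tm = 64.9 + 41·(11 − 16.4)/27 = 56.7°C ✓ — fails.
P2 (23 nt, A=8 T=8 G=4 C=3): GC 7/23 = 30.4%, outside 42.5–58.9% ✗; 3' end ATC has 1 G/C ✓; Tm = 64.9 + 41·(7 − 16.4)/23 = 48.1°C ✓ — fails.
P3 (27 nt, A=4 T=5 G=4 C=14): GC 18/27 = 66.7%, outside 42.5–58.9% ✗; 3' end ATC has 1 G/C ✓; Tm = 64.9 + 41·(18 − 16.4)/27 = 67.3°C, outside 46.8–64.8°C ✗ — fails.
P4 (24 nt, A=2 T=11 G=7 C=4): GC 11/24 = 45.8% ✓; 3' end CTT has 1 G/C ✓; Tm = 64.9 + 41·(11 − 16.4)/24 = 55.7°C ✓ — passes.
P5 (22 nt, A=7 T=6 G=5 C=4): GC 9/22 = 40.9%, outside 42.5–58.9% ✗; 3' end CAT has 1 G/C ✓; Tm = 64.9 + 41·(9 − 16.4)/22 = 51.1°C ✓ — fails.

P4 only.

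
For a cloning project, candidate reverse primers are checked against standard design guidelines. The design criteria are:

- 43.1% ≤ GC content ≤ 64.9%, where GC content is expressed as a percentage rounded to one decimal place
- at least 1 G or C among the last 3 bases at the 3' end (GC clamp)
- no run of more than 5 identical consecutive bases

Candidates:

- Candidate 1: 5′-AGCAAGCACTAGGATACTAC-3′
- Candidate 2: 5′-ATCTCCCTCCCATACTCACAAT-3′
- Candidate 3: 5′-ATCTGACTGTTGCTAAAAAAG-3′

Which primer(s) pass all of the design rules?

Candidate 1 (20 nt, A=8 T=3 G=4 C=5): GC 9/20 = 45.0% ✓; 3' end TAC has 1 G/C ✓; longest run = 2 ✓ — passes.
Candidate 2 (22 nt, A=6 T=6 G=0 C=10): GC 10/22 = 45.5% ✓; 3' end AAT has 0 G/C, need ≥1 ✗; longest run = 3 ✓ — fails.
Candidate 3 (21 nt, A=8 T=6 G=4 C=3): GC 7/21 = 33.3%, outside 43.1–64.9% ✗; 3' end AAG has 1 G/C ✓; longest run = 6, exceeds 5 ✗ — fails.

Candidate 1 only.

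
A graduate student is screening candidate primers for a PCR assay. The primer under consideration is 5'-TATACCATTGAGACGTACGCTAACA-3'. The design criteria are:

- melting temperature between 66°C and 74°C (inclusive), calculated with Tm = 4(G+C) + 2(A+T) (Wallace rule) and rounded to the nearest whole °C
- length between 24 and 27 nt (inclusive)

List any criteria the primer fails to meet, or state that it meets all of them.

Meets all criteria.

Base counts: A=9, T=6, G=4, C=6 (length 25).
Tm: Tm = 2·15 + 4·10 = 70°C ✓
length: length 25 ✓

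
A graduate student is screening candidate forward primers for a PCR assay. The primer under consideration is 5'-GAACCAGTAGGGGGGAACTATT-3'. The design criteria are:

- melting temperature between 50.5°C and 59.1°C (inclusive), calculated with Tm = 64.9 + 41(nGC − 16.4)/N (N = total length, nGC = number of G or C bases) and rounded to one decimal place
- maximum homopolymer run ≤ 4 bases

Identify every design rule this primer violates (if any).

Base counts: A=7, T=4, G=8, C=3 (length 22).
Tm: Tm = 64.9 + 41·(11 − 16.4)/22 = 54.8°C ✓
homopolymer run: longest run = 6, exceeds 4 ✗

Fails: homopolymer run.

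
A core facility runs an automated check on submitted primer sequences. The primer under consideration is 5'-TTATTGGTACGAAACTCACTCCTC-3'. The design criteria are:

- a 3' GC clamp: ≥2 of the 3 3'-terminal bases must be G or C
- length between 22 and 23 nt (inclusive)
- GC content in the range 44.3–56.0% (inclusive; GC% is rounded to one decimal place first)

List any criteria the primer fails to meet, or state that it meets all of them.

Base counts: A=6, T=8, G=3, C=7 (length 24).
GC clamp: 3' end CTC has 2 G/C ✓
length: length 24, outside 22–23 ✗
GC content: GC 10/24 = 41.7%, outside 44.3–56.0% ✗

Fails: length, GC content.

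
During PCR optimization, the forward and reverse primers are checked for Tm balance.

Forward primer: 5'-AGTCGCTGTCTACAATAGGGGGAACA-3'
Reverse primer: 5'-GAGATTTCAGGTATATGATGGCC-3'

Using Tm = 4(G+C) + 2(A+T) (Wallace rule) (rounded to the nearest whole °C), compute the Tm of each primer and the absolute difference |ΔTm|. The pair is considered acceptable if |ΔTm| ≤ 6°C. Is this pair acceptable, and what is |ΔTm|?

|ΔTm| = 12°C; the pair is not acceptable.

Forward: A=8 T=5 G=8 C=5 → Tm = 2·13 + 4·13 = 78°C.
Reverse: A=6 T=7 G=7 C=3 → Tm = 2·13 + 4·10 = 66°C.
|ΔTm| = |78 − 66| = 12°C, > 6°C.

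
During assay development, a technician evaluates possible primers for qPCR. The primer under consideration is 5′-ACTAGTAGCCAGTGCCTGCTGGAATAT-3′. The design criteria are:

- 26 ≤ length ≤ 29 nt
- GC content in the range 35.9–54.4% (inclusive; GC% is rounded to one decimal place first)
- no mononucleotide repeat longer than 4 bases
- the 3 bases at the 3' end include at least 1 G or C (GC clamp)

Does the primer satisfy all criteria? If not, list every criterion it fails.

Fails: GC clamp.

Base counts: A=7, T=7, G=7, C=6 (length 27).
length: length 27 ✓
GC content: GC 13/27 = 48.1% ✓
homopolymer run: longest run = 2 ✓
GC clamp: 3' end TAT has 0 G/C, need ≥1 ✗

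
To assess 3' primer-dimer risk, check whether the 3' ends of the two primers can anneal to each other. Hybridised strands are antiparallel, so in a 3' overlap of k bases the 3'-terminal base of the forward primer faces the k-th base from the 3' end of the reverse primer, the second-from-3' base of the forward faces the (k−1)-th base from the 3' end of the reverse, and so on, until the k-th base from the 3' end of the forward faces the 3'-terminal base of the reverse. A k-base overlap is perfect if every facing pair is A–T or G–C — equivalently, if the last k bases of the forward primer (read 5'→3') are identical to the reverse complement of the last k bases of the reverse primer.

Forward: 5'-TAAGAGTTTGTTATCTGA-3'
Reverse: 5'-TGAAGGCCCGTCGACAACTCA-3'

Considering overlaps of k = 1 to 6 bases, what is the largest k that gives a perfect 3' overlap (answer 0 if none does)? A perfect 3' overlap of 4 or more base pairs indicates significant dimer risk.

Last 6 bases (5'→3') — forward …ATCTGA, reverse …AACTCA.
Reverse complement of the reverse primer's last 6 bases: TGAGTT; its first k bases are the reverse complement of the reverse primer's last k bases, so a perfect k-base overlap needs the forward primer's last k bases to equal them.
Comparing (forward last k vs required): k=1: A vs T ✗; k=2: GA vs TG ✗; k=3: TGA vs TGA ✓; k=4: CTGA vs TGAG ✗; k=5: TCTGA vs TGAGT ✗; k=6: ATCTGA vs TGAGTT ✗.
Only k = 3 is perfect, so the longest perfect 3' overlap is 3.

Longest perfect overlap: 3 complementary base pairs; below the dimer-risk threshold (threshold 4).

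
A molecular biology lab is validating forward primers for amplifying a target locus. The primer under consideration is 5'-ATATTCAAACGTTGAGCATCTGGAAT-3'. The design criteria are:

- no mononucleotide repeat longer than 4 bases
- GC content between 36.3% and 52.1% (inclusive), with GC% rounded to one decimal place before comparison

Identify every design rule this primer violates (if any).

Base counts: A=9, T=8, G=5, C=4 (length 26).
homopolymer run: longest run = 3 ✓
GC content: GC 9/26 = 34.6%, outside 36.3–52.1% ✗

Fails: GC content.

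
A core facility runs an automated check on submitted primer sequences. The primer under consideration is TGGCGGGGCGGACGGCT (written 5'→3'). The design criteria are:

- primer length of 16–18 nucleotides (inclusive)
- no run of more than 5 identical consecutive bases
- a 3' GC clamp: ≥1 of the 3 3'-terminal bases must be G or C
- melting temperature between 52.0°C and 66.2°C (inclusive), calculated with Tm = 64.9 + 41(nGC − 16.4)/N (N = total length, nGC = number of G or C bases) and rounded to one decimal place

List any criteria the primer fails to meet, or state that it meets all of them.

Base counts: A=1, T=2, G=10, C=4 (length 17).
length: length 17 ✓
homopolymer run: longest run = 4 ✓
GC clamp: 3' end GCT has 2 G/C ✓
Tm: Tm = 64.9 + 41·(14 − 16.4)/17 = 59.1°C ✓

Meets all criteria.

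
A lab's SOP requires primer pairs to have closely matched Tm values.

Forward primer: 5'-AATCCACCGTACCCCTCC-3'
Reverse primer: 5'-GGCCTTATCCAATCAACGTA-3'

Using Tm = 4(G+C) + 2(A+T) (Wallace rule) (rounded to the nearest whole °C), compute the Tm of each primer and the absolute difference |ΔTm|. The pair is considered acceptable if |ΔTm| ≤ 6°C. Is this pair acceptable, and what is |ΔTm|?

|ΔTm| = 0°C; the pair is acceptable.

Forward: A=4 T=3 G=1 C=10 → Tm = 2·7 + 4·11 = 58°C.
Reverse: A=6 T=5 G=3 C=6 → Tm = 2·11 + 4·9 = 58°C.
|ΔTm| = |58 − 58| = 0°C, ≤ 6°C.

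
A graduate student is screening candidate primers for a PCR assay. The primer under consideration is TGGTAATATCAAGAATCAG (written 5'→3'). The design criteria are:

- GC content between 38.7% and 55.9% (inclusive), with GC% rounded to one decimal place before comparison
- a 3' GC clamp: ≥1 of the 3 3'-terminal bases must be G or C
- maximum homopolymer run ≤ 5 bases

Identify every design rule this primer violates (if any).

Base counts: A=8, T=5, G=4, C=2 (length 19).
GC content: GC 6/19 = 31.6%, outside 38.7–55.9% ✗
GC clamp: 3' end CAG has 2 G/C ✓
homopolymer run: longest run = 2 ✓

Fails: GC content.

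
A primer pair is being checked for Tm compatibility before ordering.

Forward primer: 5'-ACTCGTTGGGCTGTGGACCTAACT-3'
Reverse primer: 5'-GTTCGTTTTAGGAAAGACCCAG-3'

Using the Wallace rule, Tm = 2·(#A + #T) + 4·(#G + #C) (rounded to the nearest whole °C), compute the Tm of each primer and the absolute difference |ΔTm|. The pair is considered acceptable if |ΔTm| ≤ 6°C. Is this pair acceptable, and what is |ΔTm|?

Forward: A=4 T=7 G=7 C=6 → Tm = 2·11 + 4·13 = 74°C.
Reverse: A=6 T=6 G=6 C=4 → Tm = 2·12 + 4·10 = 64°C.
|ΔTm| = |74 − 64| = 10°C, > 6°C.

|ΔTm| = 10°C; the pair is not acceptable.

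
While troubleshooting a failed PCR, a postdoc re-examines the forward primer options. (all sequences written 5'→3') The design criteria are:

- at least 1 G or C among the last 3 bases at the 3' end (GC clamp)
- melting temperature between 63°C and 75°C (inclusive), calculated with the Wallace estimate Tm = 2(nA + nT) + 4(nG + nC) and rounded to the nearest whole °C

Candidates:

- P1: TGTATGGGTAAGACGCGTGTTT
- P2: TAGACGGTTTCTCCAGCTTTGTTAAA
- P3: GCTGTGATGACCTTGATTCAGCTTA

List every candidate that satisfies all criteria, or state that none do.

P1 (22 nt, A=4 T=8 G=8 C=2): 3' end TTT has 0 G/C, need ≥1 ✗; Tm = 2·12 + 4·10 = 64°C ✓ — fails.
P2 (26 nt, A=6 T=10 G=5 C=5): 3' end AAA has 0 G/C, need ≥1 ✗; Tm = 2·16 + 4·10 = 72°C ✓ — fails.
P3 (25 nt, A=5 T=9 G=6 C=5): 3' end TTA has 0 G/C, need ≥1 ✗; Tm = 2·14 + 4·11 = 72°C ✓ — fails.

None of the candidates satisfy all criteria.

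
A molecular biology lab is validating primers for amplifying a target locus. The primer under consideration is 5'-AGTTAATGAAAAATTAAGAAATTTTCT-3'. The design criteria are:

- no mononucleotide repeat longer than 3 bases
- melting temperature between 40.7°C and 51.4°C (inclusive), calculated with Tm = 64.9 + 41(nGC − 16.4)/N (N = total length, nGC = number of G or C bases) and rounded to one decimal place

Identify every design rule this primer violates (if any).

Fails: homopolymer run.

Base counts: A=13, T=10, G=3, C=1 (length 27).
homopolymer run: longest run = 5, exceeds 3 ✗
Tm: Tm = 64.9 + 41·(4 − 16.4)/27 = 46.1°C ✓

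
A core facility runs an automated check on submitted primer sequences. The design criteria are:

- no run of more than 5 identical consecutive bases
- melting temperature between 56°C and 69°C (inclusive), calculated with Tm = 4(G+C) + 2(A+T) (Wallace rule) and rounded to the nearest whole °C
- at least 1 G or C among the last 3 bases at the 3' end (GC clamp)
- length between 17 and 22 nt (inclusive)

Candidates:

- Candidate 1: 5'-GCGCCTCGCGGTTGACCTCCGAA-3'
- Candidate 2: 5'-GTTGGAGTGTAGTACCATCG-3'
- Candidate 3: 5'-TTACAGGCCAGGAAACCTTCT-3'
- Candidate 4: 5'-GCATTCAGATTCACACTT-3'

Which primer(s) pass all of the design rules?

Candidate 1 (23 nt, A=3 T=4 G=7 C=9): longest run = 2 ✓; Tm = 2·7 + 4·16 = 78°C, outside 56–69°C ✗; 3' end GAA has 1 G/C ✓; length 23, outside 17–22 ✗ — fails.
Candidate 2 (20 nt, A=4 T=6 G=7 C=3): longest run = 2 ✓; Tm = 2·10 + 4·10 = 60°C ✓; 3' end TCG has 2 G/C ✓; length 20 ✓ — passes.
Candidate 3 (21 nt, A=6 T=5 G=4 C=6): longest run = 3 ✓; Tm = 2·11 + 4·10 = 62°C ✓; 3' end TCT has 1 G/C ✓; length 21 ✓ — passes.
Candidate 4 (18 nt, A=5 T=6 G=2 C=5): longest run = 2 ✓; Tm = 2·11 + 4·7 = 50°C, outside 56–69°C ✗; 3' end CTT has 1 G/C ✓; length 18 ✓ — fails.

Candidate 2 and Candidate 3.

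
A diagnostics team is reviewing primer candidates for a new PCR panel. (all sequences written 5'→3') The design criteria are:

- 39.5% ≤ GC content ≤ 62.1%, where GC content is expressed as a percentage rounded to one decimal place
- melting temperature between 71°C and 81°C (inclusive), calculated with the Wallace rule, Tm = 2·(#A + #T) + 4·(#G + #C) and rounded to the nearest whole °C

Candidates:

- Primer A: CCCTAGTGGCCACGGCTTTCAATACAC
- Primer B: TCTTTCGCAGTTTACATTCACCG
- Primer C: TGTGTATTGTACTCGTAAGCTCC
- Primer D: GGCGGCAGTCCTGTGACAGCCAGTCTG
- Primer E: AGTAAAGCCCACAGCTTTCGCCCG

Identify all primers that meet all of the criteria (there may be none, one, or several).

Primer E only.

Primer A (27 nt, A=6 T=6 G=5 C=10): GC 15/27 = 55.6% ✓; Tm = 2·12 + 4·15 = 84°C, outside 71–81°C ✗ — fails.
Primer B (23 nt, A=4 T=9 G=3 C=7): GC 10/23 = 43.5% ✓; Tm = 2·13 + 4·10 = 66°C, outside 71–81°C ✗ — fails.
Primer C (23 nt, A=4 T=9 G=5 C=5): GC 10/23 = 43.5% ✓; Tm = 2·13 + 4·10 = 66°C, outside 71–81°C ✗ — fails.
Primer D (27 nt, A=4 T=5 G=10 C=8): GC 18/27 = 66.7%, outside 39.5–62.1% ✗; Tm = 2·9 + 4·18 = 90°C, outside 71–81°C ✗ — fails.
Primer E (24 nt, A=6 T=4 G=5 C=9): GC 14/24 = 58.3% ✓; Tm = 2·10 + 4·14 = 76°C ✓ — passes.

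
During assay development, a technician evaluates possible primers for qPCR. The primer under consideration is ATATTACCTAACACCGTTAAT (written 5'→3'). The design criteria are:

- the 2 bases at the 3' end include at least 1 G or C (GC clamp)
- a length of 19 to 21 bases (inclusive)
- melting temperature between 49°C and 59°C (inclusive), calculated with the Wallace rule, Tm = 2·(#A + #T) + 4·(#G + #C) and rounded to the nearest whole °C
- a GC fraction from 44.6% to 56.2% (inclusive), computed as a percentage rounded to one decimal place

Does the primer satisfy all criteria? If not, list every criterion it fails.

Fails: GC clamp, GC content.

Base counts: A=8, T=7, G=1, C=5 (length 21).
GC clamp: 3' end AT has 0 G/C, need ≥1 ✗
length: length 21 ✓
Tm: Tm = 2·15 + 4·6 = 54°C ✓
GC content: GC 6/21 = 28.6%, outside 44.6–56.2% ✗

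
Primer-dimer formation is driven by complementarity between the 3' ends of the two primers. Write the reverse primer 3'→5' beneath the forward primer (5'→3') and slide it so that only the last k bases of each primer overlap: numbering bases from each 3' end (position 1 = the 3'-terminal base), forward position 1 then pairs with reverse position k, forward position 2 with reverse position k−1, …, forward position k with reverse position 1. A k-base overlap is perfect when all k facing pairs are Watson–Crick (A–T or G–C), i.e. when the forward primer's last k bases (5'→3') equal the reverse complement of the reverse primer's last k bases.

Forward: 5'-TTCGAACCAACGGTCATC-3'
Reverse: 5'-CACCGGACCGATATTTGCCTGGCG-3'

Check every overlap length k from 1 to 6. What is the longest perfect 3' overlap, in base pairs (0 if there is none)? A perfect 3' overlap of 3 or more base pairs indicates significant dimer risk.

Longest perfect overlap: 1 complementary base pair; below the dimer-risk threshold (threshold 3).

Last 6 bases (5'→3') — forward …GTCATC, reverse …CTGGCG.
Reverse complement of the reverse primer's last 6 bases: CGCCAG; its first k bases are the reverse complement of the reverse primer's last k bases, so a perfect k-base overlap needs the forward primer's last k bases to equal them.
Comparing (forward last k vs required): k=1: C vs C ✓; k=2: TC vs CG ✗; k=3: ATC vs CGC ✗; k=4: CATC vs CGCC ✗; k=5: TCATC vs CGCCA ✗; k=6: GTCATC vs CGCCAG ✗.
Only k = 1 is perfect, so the longest perfect 3' overlap is 1.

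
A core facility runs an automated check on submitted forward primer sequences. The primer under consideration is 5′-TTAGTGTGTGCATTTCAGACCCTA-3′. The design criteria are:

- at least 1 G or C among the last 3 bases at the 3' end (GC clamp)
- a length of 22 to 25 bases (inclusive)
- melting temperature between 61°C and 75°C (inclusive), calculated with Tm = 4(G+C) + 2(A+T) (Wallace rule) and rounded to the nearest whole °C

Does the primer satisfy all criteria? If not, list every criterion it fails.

Base counts: A=5, T=9, G=5, C=5 (length 24).
GC clamp: 3' end CTA has 1 G/C ✓
length: length 24 ✓
Tm: Tm = 2·14 + 4·10 = 68°C ✓

Meets all criteria.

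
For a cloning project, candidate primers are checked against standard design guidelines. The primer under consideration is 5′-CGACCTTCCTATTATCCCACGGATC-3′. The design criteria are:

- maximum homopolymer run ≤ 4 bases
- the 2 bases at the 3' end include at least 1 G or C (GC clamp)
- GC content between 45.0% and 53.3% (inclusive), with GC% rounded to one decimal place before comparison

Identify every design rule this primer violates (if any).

Base counts: A=5, T=7, G=3, C=10 (length 25).
homopolymer run: longest run = 3 ✓
GC clamp: 3' end TC has 1 G/C ✓
GC content: GC 13/25 = 52.0% ✓

Meets all criteria.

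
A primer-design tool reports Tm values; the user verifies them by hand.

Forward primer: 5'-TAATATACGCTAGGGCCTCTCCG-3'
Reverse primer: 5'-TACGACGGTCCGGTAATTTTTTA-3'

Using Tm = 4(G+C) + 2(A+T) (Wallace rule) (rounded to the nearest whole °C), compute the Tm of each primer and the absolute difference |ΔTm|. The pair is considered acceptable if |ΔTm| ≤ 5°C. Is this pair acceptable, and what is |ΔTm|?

Forward: A=5 T=6 G=5 C=7 → Tm = 2·11 + 4·12 = 70°C.
Reverse: A=5 T=9 G=5 C=4 → Tm = 2·14 + 4·9 = 64°C.
|ΔTm| = |70 − 64| = 6°C, > 5°C.

|ΔTm| = 6°C; the pair is not acceptable.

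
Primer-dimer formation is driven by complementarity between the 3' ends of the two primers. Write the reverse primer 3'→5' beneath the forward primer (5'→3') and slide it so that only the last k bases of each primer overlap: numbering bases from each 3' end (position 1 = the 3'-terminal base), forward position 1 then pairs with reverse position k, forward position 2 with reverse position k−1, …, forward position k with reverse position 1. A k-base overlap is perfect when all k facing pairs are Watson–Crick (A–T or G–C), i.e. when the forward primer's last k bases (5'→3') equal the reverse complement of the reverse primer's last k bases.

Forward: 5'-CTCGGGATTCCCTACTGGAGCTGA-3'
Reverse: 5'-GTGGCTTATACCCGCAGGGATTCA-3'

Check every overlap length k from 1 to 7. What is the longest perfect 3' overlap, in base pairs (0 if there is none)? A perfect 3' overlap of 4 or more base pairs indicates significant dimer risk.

Last 7 bases (5'→3') — forward …GAGCTGA, reverse …GGATTCA.
Reverse complement of the reverse primer's last 7 bases: TGAATCC; its first k bases are the reverse complement of the reverse primer's last k bases, so a perfect k-base overlap needs the forward primer's last k bases to equal them.
Comparing (forward last k vs required): k=1: A vs T ✗; k=2: GA vs TG ✗; k=3: TGA vs TGA ✓; k=4: CTGA vs TGAA ✗; k=5: GCTGA vs TGAAT ✗; k=6: AGCTGA vs TGAATC ✗; k=7: GAGCTGA vs TGAATCC ✗.
Only k = 3 is perfect, so the longest perfect 3' overlap is 3.

Longest perfect overlap: 3 complementary base pairs; below the dimer-risk threshold (threshold 4).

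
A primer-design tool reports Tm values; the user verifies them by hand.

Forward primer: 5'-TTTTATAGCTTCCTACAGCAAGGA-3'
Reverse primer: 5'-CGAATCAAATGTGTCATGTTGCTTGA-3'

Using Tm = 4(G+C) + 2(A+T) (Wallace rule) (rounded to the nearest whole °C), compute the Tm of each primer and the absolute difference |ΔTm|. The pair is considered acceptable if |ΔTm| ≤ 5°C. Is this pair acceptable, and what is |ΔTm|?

Forward: A=7 T=8 G=4 C=5 → Tm = 2·15 + 4·9 = 66°C.
Reverse: A=7 T=9 G=6 C=4 → Tm = 2·16 + 4·10 = 72°C.
|ΔTm| = |66 − 72| = 6°C, > 5°C.

|ΔTm| = 6°C; the pair is not acceptable.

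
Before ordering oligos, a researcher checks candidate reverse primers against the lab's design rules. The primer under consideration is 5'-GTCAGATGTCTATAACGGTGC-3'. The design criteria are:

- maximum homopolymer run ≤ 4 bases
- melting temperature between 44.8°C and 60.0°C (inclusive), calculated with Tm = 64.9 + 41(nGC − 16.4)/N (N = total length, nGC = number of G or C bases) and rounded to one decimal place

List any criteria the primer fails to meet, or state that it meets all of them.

Meets all criteria.

Base counts: A=5, T=6, G=6, C=4 (length 21).
homopolymer run: longest run = 2 ✓
Tm: Tm = 64.9 + 41·(10 − 16.4)/21 = 52.4°C ✓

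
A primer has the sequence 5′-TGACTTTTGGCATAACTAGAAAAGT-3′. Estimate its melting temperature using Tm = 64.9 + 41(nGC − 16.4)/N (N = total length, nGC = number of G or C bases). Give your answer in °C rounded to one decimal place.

51.1°C

Base counts: A=9, T=8, G=5, C=3; G+C = 8, N = 25.
Tm = 64.9 + 41·(8 − 16.4)/25 = 64.9 + -344.40/25 = 51.1°C.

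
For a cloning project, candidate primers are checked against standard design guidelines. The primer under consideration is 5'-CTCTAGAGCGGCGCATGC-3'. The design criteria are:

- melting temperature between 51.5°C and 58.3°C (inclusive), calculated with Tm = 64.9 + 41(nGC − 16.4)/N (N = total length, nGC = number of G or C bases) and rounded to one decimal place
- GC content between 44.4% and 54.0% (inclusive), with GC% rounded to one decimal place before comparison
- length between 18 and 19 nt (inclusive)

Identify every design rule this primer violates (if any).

Fails: GC content.

Base counts: A=3, T=3, G=6, C=6 (length 18).
Tm: Tm = 64.9 + 41·(12 − 16.4)/18 = 54.9°C ✓
GC content: GC 12/18 = 66.7%, outside 44.4–54.0% ✗
length: length 18 ✓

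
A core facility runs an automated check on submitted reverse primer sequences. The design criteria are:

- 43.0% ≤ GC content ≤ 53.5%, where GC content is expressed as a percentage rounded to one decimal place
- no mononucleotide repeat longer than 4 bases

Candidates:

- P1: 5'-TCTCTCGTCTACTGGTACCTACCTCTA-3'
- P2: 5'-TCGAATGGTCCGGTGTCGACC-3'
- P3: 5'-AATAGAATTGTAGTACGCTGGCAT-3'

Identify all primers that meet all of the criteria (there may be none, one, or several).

P1 (27 nt, A=4 T=10 G=3 C=10): GC 13/27 = 48.1% ✓; longest run = 2 ✓ — passes.
P2 (21 nt, A=3 T=5 G=7 C=6): GC 13/21 = 61.9%, outside 43.0–53.5% ✗; longest run = 2 ✓ — fails.
P3 (24 nt, A=8 T=7 G=6 C=3): GC 9/24 = 37.5%, outside 43.0–53.5% ✗; longest run = 2 ✓ — fails.

P1 only.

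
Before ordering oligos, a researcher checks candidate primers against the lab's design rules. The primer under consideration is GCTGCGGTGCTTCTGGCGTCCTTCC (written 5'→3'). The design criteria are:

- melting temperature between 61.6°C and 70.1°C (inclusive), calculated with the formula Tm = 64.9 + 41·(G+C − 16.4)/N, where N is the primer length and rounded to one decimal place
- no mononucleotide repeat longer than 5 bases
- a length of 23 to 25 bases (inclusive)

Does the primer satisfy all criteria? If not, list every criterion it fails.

Base counts: A=0, T=8, G=8, C=9 (length 25).
Tm: Tm = 64.9 + 41·(17 − 16.4)/25 = 65.9°C ✓
homopolymer run: longest run = 2 ✓
length: length 25 ✓

Meets all criteria.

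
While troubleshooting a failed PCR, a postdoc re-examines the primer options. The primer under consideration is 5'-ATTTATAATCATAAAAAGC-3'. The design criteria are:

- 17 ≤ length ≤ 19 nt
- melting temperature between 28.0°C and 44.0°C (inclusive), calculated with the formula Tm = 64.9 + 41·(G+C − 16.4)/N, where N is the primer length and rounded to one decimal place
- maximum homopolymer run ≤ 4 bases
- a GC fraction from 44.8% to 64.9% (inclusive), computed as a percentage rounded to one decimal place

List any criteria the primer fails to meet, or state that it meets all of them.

Base counts: A=10, T=6, G=1, C=2 (length 19).
length: length 19 ✓
Tm: Tm = 64.9 + 41·(3 − 16.4)/19 = 36.0°C ✓
homopolymer run: longest run = 5, exceeds 4 ✗
GC content: GC 3/19 = 15.8%, outside 44.8–64.9% ✗

Fails: homopolymer run, GC content.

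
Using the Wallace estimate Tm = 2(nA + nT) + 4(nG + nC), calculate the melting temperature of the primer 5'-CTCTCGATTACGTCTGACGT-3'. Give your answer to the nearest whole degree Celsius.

60°C

Base counts: A=3, T=7, G=4, C=6 (length 20).
Tm = 2·(3+7) + 4·(4+6) = 2·10 + 4·10 = 20 + 40 = 60°C.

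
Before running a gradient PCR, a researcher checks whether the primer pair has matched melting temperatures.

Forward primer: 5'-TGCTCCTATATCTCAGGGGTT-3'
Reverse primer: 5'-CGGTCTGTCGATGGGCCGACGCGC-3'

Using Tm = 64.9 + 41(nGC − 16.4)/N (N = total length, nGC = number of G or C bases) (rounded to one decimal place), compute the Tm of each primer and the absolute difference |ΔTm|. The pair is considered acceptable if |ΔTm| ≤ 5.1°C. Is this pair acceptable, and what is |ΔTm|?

|ΔTm| = 15.2°C; the pair is not acceptable.

Forward: G+C = 10, N = 21 → Tm = 64.9 + 41·(10 − 16.4)/21 = 52.4°C.
Reverse: G+C = 18, N = 24 → Tm = 64.9 + 41·(18 − 16.4)/24 = 67.6°C.
|ΔTm| = |52.4 − 67.6| = 15.2°C, > 5.1°C.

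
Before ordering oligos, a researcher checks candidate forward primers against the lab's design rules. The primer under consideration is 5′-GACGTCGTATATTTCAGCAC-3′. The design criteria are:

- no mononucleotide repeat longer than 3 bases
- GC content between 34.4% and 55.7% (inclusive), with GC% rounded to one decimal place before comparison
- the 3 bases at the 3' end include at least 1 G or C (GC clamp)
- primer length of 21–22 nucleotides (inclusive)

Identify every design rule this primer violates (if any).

Base counts: A=5, T=6, G=4, C=5 (length 20).
homopolymer run: longest run = 3 ✓
GC content: GC 9/20 = 45.0% ✓
GC clamp: 3' end CAC has 2 G/C ✓
length: length 20, outside 21–22 ✗

Fails: length.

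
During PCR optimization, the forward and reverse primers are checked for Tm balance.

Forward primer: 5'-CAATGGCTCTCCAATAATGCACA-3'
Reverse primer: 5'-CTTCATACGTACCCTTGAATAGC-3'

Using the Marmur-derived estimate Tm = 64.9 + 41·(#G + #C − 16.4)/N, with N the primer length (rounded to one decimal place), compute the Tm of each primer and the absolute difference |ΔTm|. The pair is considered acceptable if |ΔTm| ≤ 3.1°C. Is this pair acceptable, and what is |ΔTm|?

|ΔTm| = 0.0°C; the pair is acceptable.

Forward: G+C = 10, N = 23 → Tm = 64.9 + 41·(10 − 16.4)/23 = 53.5°C.
Reverse: G+C = 10, N = 23 → Tm = 64.9 + 41·(10 − 16.4)/23 = 53.5°C.
|ΔTm| = |53.5 − 53.5| = 0.0°C, ≤ 3.1°C.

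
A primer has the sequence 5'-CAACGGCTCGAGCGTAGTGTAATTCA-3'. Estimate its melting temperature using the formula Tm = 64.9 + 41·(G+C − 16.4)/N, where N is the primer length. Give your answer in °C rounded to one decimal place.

59.5°C

Base counts: A=7, T=6, G=7, C=6; G+C = 13, N = 26.
Tm = 64.9 + 41·(13 − 16.4)/26 = 64.9 + -139.40/26 = 59.5°C.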